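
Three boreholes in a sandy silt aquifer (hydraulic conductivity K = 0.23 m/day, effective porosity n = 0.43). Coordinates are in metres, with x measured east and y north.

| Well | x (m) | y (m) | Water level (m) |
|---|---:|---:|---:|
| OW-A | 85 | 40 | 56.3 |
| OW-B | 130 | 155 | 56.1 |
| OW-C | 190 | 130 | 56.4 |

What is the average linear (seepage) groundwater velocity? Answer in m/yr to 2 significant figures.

0.95 m/yr

Taking OW-A as reference: OW-B−OW-A = (45, 115, -0.2); OW-C−OW-A = (105, 90, +0.1).
Determinant of the coordinate differences = 45·90 − 105·115 = -8025.
∂h/∂x = [(-0.2)·90 − (+0.1)·115] / -8025 = +0.003676
∂h/∂y = [45·(+0.1) − 105·(-0.2)] / -8025 = -0.003178
|∇h| = √(0.003676² + -0.003178²) = 0.004859
Seepage velocity v = K·i/n = 0.23 × 0.004859 / 0.43 = 0.002599 m/day = 0.9493 m/yr.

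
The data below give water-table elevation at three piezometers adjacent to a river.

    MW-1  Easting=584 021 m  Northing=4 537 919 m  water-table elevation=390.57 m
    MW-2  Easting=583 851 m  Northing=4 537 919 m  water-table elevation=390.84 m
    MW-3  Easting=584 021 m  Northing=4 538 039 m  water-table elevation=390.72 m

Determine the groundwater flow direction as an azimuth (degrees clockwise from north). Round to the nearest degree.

128°

∂h/∂x = (390.84 − 390.57) / (583851 − 584021) = -0.001588
∂h/∂y = (390.72 − 390.57) / (4538039 − 4537919) = +0.001250
Flow direction (−∇h) has components (+0.001588 E, -0.001250 N).
Azimuth = atan2(E, N) = atan2(+0.001588, -0.001250) = 128.2° ≈ 128°.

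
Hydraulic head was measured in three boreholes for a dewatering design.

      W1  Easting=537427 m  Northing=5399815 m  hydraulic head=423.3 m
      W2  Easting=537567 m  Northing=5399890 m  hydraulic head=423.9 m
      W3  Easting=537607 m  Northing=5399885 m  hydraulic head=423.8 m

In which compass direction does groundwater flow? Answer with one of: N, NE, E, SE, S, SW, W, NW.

S

With h = a·x + b·y + c and W1 as origin, the differences give:
  140·a + 75·b = +0.6
  180·a + 70·b = +0.5
Eliminate b (×70 and ×75, subtract): -3700·a = 4.50 → a = ∂h/∂x = -0.001216
Back-substitute: b = ∂h/∂y = +0.01027.
Flow = −∇h = (+0.001216 east, -0.01027 north), which points south.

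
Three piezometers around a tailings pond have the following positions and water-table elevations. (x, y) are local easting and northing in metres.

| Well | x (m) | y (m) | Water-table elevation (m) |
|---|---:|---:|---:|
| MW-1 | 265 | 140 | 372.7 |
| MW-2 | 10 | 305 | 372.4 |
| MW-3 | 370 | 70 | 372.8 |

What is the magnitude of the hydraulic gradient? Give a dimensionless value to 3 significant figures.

0.0143

With h = a·x + b·y + c and MW-1 as origin, the differences give:
  (-255)·a + 165·b = -0.3
  105·a + (-70)·b = +0.1
Eliminate b (×(-70) and ×165, subtract): 525·a = 4.50 → a = ∂h/∂x = +0.008571
Back-substitute: b = ∂h/∂y = +0.01143.
|∇h| = √(0.008571² + 0.01143²) = 0.01429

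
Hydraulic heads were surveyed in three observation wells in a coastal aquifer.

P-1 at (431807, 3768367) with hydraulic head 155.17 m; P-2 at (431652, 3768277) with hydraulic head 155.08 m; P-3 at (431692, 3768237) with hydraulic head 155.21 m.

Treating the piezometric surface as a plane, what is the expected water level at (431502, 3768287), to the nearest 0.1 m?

154.8 m

Differences from P-1: to P-2 (Δx, Δy, Δh) = (-155, -90, -0.09); to P-3 = (-115, -130, +0.04).
Solve a·Δx + b·Δy = Δh: det = (-155)·(-130) − (-115)·(-90) = 9800.
∂h/∂x = [(-0.09)·(-130) − (+0.04)·(-90)] / 9800 = +0.001561
∂h/∂y = [(-155)·(+0.04) − (-115)·(-0.09)] / 9800 = -0.001689
h(431502, 3768287) = 155.17 + (+0.001561)·(-305) + (-0.001689)·(-80) = 155.17 -0.476 +0.135 = 154.829 m.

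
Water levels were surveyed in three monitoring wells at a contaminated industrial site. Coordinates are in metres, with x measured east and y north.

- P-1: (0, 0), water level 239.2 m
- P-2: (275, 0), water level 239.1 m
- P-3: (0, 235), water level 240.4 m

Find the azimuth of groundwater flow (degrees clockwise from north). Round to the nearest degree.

176°

∂h/∂x = (239.1 − 239.2) / (275 − 0) = -0.0003636
∂h/∂y = (240.4 − 239.2) / (235 − 0) = +0.005106
Flow direction (−∇h) has components (+0.0003636 E, -0.005106 N).
Azimuth = atan2(E, N) = atan2(+0.0003636, -0.005106) = 175.9° ≈ 176°.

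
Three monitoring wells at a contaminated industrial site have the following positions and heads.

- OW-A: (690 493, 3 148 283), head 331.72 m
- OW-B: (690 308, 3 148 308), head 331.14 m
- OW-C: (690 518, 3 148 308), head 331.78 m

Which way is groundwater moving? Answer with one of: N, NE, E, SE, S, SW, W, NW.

W

Taking OW-A as reference: OW-B−OW-A = (-185, 25, -0.58); OW-C−OW-A = (25, 25, +0.06).
Solve a·Δx + b·Δy = Δh: det = (-185)·25 − 25·25 = -5250.
∂h/∂x = [(-0.58)·25 − (+0.06)·25] / -5250 = +0.003048
∂h/∂y = [(-185)·(+0.06) − 25·(-0.58)] / -5250 = -0.0006476
Flow = −∇h = (-0.003048 east, +0.0006476 north), which points west.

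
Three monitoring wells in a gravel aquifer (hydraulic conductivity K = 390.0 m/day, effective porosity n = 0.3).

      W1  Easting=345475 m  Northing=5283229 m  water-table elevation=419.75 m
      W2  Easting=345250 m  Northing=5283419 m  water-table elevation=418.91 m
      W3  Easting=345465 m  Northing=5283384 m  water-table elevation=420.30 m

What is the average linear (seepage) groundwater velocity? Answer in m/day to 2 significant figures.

11 m/day

Three-point gradient (reference W1): Δ to W2 = (-225, 190, -0.84), Δ to W3 = (-10, 155, +0.55).
∂h/∂x = +0.007118, ∂h/∂y = +0.004008 (det = -32975).
|∇h| = √(0.007118² + 0.004008²) = 0.008169
Seepage velocity v = K·i/n = 390.0 × 0.008169 / 0.3 = 10.62 m/day.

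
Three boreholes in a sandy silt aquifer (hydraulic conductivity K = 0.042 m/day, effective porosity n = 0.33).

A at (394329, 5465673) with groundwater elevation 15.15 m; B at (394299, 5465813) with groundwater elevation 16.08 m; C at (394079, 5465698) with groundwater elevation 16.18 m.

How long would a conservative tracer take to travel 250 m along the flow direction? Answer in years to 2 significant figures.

Three-point gradient (reference A): Δ to B = (-30, 140, +0.93), Δ to C = (-250, 25, +1.03).
∂h/∂x = -0.003531, ∂h/∂y = +0.005886 (det = 34250).
|∇h| = √(-0.003531² + 0.005886²) = 0.006864
Seepage velocity v = K·i/n = 0.042 × 0.006864 / 0.33 = 0.0008736 m/day.
t = 250 / 0.0008736 = 2.862e+05 days = 784 years.

780 years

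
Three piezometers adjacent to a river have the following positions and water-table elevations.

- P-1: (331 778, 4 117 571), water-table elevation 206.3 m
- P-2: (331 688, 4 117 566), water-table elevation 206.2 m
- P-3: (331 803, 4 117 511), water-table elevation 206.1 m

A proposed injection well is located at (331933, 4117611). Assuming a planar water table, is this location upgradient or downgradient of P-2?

upgradient

Three-point gradient (reference P-1): Δ to P-2 = (-90, -5, -0.1), Δ to P-3 = (25, -60, -0.2).
∂h/∂x = +0.0009050, ∂h/∂y = +0.003710 (det = 5525).
Head at (331933, 4117611) = 206.3 + (+0.0009050)·(155) + (+0.003710)·(40) = 206.59 m.
That is higher than the 206.2 m at P-2, so the point is upgradient.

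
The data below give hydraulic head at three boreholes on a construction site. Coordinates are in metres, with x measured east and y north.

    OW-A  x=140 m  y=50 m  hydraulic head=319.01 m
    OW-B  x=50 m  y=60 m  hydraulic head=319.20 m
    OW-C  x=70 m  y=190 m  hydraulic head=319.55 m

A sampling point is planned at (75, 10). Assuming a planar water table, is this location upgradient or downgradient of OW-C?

downgradient

Three-point gradient (reference OW-A): Δ to OW-B = (-90, 10, +0.19), Δ to OW-C = (-70, 140, +0.54).
∂h/∂x = -0.001782, ∂h/∂y = +0.002966 (det = -11900).
Head at (75, 10) = 319.01 + (-0.001782)·(-65) + (+0.002966)·(-40) = 319.01 m.
That is lower than the 319.55 m at OW-C, so the point is downgradient.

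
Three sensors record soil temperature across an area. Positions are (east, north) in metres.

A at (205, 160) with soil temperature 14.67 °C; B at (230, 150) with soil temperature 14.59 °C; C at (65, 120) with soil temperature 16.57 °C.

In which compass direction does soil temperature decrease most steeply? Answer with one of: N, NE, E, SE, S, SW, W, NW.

NE

Differences from A: to B (Δx, Δy, Δh) = (25, -10, -0.08); to C = (-140, -40, +1.90).
Determinant of the coordinate differences = 25·(-40) − (-140)·(-10) = -2400.
∂T/∂x = [(-0.08)·(-40) − (+1.90)·(-10)] / -2400 = -0.009250
∂T/∂y = [25·(+1.90) − (-140)·(-0.08)] / -2400 = -0.01512
Steepest decrease is along −∇f = (+0.009250 E, +0.01512 N) → northeast.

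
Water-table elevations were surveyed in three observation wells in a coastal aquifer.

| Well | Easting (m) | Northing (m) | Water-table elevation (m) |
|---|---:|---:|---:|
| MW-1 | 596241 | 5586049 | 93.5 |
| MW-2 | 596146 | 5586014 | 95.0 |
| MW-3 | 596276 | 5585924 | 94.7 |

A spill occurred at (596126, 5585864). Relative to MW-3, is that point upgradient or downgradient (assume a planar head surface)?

Differences from MW-1: to MW-2 (Δx, Δy, Δh) = (-95, -35, +1.5); to MW-3 = (35, -125, +1.2).
Determinant of the coordinate differences = (-95)·(-125) − 35·(-35) = 13100.
∂h/∂x = [(+1.5)·(-125) − (+1.2)·(-35)] / 13100 = -0.01111
∂h/∂y = [(-95)·(+1.2) − 35·(+1.5)] / 13100 = -0.01271
Head at (596126, 5585864) = 93.5 + (-0.01111)·(-115) + (-0.01271)·(-185) = 97.13 m.
That is higher than the 94.7 m at MW-3, so the point is upgradient.

upgradient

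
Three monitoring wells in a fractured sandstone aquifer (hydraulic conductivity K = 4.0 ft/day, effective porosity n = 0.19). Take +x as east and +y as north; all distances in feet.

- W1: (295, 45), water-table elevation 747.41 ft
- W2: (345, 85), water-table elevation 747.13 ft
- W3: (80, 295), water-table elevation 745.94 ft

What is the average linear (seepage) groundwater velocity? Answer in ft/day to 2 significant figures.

With h = a·x + b·y + c and W1 as origin, the differences give:
  50·a + 40·b = -0.28
  (-215)·a + 250·b = -1.47
Eliminate b (×250 and ×40, subtract): 21100·a = -11.200 → a = ∂h/∂x = -0.0005308
Back-substitute: b = ∂h/∂y = -0.006336.
|∇h| = √(-0.0005308² + -0.006336²) = 0.006358
Seepage velocity v = K·i/n = 4.0 × 0.006358 / 0.19 = 0.1339 ft/day.

0.13 ft/day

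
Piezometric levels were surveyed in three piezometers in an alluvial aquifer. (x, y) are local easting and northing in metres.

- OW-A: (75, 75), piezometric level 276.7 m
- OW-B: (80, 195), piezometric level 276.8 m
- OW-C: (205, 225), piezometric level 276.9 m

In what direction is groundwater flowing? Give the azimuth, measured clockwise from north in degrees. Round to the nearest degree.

217°

Taking OW-A as reference: OW-B−OW-A = (5, 120, +0.1); OW-C−OW-A = (130, 150, +0.2).
Solve a·Δx + b·Δy = Δh: det = 5·150 − 130·120 = -14850.
∂h/∂x = [(+0.1)·150 − (+0.2)·120] / -14850 = +0.0006061
∂h/∂y = [5·(+0.2) − 130·(+0.1)] / -14850 = +0.0008081
Flow direction (−∇h) has components (-0.0006061 E, -0.0008081 N).
Azimuth = atan2(E, N) = atan2(-0.0006061, -0.0008081) = 216.9° ≈ 217°.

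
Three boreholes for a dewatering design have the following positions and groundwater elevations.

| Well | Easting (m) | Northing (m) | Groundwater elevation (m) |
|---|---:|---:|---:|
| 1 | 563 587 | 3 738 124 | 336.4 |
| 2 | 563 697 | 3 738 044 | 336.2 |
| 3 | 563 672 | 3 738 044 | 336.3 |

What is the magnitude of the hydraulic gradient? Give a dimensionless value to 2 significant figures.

0.0050

Taking 1 as reference: 2−1 = (110, -80, -0.2); 3−1 = (85, -80, -0.1).
Determinant of the coordinate differences = 110·(-80) − 85·(-80) = -2000.
∂h/∂x = [(-0.2)·(-80) − (-0.1)·(-80)] / -2000 = -0.004000
∂h/∂y = [110·(-0.1) − 85·(-0.2)] / -2000 = -0.003000
|∇h| = √(-0.004000² + -0.003000²) = 0.005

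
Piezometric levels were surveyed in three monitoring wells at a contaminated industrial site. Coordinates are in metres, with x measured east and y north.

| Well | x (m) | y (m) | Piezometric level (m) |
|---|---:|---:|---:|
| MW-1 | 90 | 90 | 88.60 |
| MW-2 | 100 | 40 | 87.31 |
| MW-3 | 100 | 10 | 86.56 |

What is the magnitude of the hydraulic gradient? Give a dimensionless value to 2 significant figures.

Differences from MW-1: to MW-2 (Δx, Δy, Δh) = (10, -50, -1.29); to MW-3 = (10, -80, -2.04).
Solve a·Δx + b·Δy = Δh: det = 10·(-80) − 10·(-50) = -300.
∂h/∂x = [(-1.29)·(-80) − (-2.04)·(-50)] / -300 = -0.004000
∂h/∂y = [10·(-2.04) − 10·(-1.29)] / -300 = +0.02500
|∇h| = √(-0.004000² + 0.02500²) = 0.02532

0.025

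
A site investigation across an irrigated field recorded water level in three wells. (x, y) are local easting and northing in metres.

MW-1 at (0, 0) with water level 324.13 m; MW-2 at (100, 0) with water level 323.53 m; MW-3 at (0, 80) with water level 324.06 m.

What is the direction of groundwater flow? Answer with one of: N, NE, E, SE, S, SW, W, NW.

E

∂h/∂x = (323.53 − 324.13) / (100 − 0) = -0.006000
∂h/∂y = (324.06 − 324.13) / (80 − 0) = -0.0008750
Flow = −∇h = (+0.006000 east, +0.0008750 north), which points east.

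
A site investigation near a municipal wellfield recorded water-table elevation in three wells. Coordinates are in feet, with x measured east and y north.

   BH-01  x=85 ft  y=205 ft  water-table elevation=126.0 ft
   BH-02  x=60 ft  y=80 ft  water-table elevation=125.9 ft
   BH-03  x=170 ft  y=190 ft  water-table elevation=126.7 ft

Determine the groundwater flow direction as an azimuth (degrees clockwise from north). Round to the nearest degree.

Taking BH-01 as reference: BH-02−BH-01 = (-25, -125, -0.1); BH-03−BH-01 = (85, -15, +0.7).
Determinant of the coordinate differences = (-25)·(-15) − 85·(-125) = 11000.
∂h/∂x = [(-0.1)·(-15) − (+0.7)·(-125)] / 11000 = +0.008091
∂h/∂y = [(-25)·(+0.7) − 85·(-0.1)] / 11000 = -0.0008182
Flow direction (−∇h) has components (-0.008091 E, +0.0008182 N).
Azimuth = atan2(E, N) = atan2(-0.008091, +0.0008182) = 275.8° ≈ 276°.

276°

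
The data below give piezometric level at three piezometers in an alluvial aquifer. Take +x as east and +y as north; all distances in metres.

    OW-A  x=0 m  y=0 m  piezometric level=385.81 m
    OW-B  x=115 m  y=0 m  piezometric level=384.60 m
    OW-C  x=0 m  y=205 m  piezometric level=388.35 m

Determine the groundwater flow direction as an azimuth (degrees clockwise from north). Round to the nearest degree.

∂h/∂x = (384.60 − 385.81) / (115 − 0) = -0.01052
∂h/∂y = (388.35 − 385.81) / (205 − 0) = +0.01239
Flow direction (−∇h) has components (+0.01052 E, -0.01239 N).
Azimuth = atan2(E, N) = atan2(+0.01052, -0.01239) = 139.7° ≈ 140°.

140°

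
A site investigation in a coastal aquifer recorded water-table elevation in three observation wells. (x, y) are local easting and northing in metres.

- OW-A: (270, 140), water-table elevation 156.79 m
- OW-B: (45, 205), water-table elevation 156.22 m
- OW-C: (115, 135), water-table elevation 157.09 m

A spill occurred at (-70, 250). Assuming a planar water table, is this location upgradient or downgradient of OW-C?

With h = a·x + b·y + c and OW-A as origin, the differences give:
  (-225)·a + 65·b = -0.57
  (-155)·a + (-5)·b = +0.30
Eliminate b (×(-5) and ×65, subtract): 11200·a = -16.650 → a = ∂h/∂x = -0.001487
Back-substitute: b = ∂h/∂y = -0.01392.
Head at (-70, 250) = 156.79 + (-0.001487)·(-340) + (-0.01392)·(110) = 155.76 m.
That is lower than the 157.09 m at OW-C, so the point is downgradient.

downgradient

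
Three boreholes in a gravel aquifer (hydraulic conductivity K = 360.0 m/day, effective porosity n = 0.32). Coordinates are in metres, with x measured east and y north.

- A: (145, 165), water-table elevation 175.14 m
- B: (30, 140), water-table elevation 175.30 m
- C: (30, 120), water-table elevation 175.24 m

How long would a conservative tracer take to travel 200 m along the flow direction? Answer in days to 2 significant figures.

49 days

Three-point gradient (reference A): Δ to B = (-115, -25, +0.16), Δ to C = (-115, -45, +0.10).
∂h/∂x = -0.002043, ∂h/∂y = +0.003000 (det = 2300).
|∇h| = √(-0.002043² + 0.003000²) = 0.00363
Seepage velocity v = K·i/n = 360.0 × 0.00363 / 0.32 = 4.084 m/day.
t = 200 / 4.084 = 48.97 days.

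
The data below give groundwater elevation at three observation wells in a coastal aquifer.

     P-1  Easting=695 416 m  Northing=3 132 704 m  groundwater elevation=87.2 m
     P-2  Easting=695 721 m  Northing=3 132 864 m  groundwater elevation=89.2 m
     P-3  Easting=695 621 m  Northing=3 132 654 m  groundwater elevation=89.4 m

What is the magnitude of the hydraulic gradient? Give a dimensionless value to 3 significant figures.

0.0109

With h = a·x + b·y + c and P-1 as origin, the differences give:
  305·a + 160·b = +2.0
  205·a + (-50)·b = +2.2
Eliminate b (×(-50) and ×160, subtract): -48050·a = -452.00 → a = ∂h/∂x = +0.009407
Back-substitute: b = ∂h/∂y = -0.005432.
|∇h| = √(0.009407² + -0.005432²) = 0.01086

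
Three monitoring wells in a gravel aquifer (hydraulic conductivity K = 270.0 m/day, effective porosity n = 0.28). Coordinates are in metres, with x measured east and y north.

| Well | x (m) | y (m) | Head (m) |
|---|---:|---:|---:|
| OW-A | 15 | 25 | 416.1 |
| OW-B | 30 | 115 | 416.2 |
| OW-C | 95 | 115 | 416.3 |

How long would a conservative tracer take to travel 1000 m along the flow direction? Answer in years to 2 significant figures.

Differences from OW-A: to OW-B (Δx, Δy, Δh) = (15, 90, +0.1); to OW-C = (80, 90, +0.2).
Solve a·Δx + b·Δy = Δh: det = 15·90 − 80·90 = -5850.
∂h/∂x = [(+0.1)·90 − (+0.2)·90] / -5850 = +0.001538
∂h/∂y = [15·(+0.2) − 80·(+0.1)] / -5850 = +0.0008547
|∇h| = √(0.001538² + 0.0008547²) = 0.00176
Seepage velocity v = K·i/n = 270.0 × 0.00176 / 0.28 = 1.697 m/day.
t = 1000 / 1.697 = 589.3 days = 1.61 years.

1.6 years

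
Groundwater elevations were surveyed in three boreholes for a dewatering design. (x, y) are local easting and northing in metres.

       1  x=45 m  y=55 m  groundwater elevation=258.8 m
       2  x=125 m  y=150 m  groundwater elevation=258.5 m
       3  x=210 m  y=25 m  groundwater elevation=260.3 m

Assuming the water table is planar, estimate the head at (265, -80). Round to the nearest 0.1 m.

Taking 1 as reference: 2−1 = (80, 95, -0.3); 3−1 = (165, -30, +1.5).
Solve a·Δx + b·Δy = Δh: det = 80·(-30) − 165·95 = -18075.
∂h/∂x = [(-0.3)·(-30) − (+1.5)·95] / -18075 = +0.007386
∂h/∂y = [80·(+1.5) − 165·(-0.3)] / -18075 = -0.009378
h(265, -80) = 258.8 + (+0.007386)·(220) + (-0.009378)·(-135) = 258.8 +1.625 +1.266 = 261.691 m.

261.7 m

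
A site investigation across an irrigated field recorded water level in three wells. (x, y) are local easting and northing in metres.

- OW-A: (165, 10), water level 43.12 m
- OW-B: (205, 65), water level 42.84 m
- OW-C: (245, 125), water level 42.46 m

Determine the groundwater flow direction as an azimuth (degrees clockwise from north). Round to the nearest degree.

314°

Taking OW-A as reference: OW-B−OW-A = (40, 55, -0.28); OW-C−OW-A = (80, 115, -0.66).
Determinant of the coordinate differences = 40·115 − 80·55 = 200.
∂h/∂x = [(-0.28)·115 − (-0.66)·55] / 200 = +0.02050
∂h/∂y = [40·(-0.66) − 80·(-0.28)] / 200 = -0.02000
Flow direction (−∇h) has components (-0.02050 E, +0.02000 N).
Azimuth = atan2(E, N) = atan2(-0.02050, +0.02000) = 314.3° ≈ 314°.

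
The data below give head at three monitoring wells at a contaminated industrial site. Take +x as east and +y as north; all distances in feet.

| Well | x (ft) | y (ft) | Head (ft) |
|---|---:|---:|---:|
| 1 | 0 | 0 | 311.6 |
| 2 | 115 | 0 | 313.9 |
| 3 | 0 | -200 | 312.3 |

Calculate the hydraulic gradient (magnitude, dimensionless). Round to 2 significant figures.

0.020

∂h/∂x = (313.9 − 311.6) / (115 − 0) = +0.02000
∂h/∂y = (312.3 − 311.6) / (-200 − 0) = -0.003500
|∇h| = √(0.02000² + -0.003500²) = 0.0203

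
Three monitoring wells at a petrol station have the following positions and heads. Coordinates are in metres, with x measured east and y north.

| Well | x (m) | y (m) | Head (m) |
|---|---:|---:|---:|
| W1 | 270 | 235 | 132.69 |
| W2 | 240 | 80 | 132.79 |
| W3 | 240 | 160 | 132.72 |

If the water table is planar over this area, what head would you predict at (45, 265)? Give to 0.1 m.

With h = a·x + b·y + c and W1 as origin, the differences give:
  (-30)·a + (-155)·b = +0.10
  (-30)·a + (-75)·b = +0.03
Eliminate b (×(-75) and ×(-155), subtract): -2400·a = -2.850 → a = ∂h/∂x = +0.001187
Back-substitute: b = ∂h/∂y = -0.0008750.
h(45, 265) = 132.69 + (+0.001187)·(-225) + (-0.0008750)·(30) = 132.69 -0.267 -0.026 = 132.397 m.

132.4 m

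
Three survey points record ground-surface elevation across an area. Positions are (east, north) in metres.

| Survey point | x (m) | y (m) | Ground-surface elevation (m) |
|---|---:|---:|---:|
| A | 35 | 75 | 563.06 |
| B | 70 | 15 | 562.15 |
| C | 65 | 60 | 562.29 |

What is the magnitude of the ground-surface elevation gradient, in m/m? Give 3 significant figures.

Taking A as reference: B−A = (35, -60, -0.91); C−A = (30, -15, -0.77).
Solve a·Δx + b·Δy = Δz: det = 35·(-15) − 30·(-60) = 1275.
∂z/∂x = [(-0.91)·(-15) − (-0.77)·(-60)] / 1275 = -0.02553
∂z/∂y = [35·(-0.77) − 30·(-0.91)] / 1275 = +0.0002745
|∇f| = √(-0.02553² + 0.0002745²) = 0.02553 m/m

0.0255 m/m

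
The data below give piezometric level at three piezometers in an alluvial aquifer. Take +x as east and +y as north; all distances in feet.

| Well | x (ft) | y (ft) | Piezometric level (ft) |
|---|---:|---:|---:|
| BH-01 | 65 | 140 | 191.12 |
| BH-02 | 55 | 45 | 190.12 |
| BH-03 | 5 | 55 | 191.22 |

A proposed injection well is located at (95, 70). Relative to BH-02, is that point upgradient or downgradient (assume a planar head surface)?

downgradient

With h = a·x + b·y + c and BH-01 as origin, the differences give:
  (-10)·a + (-95)·b = -1.00
  (-60)·a + (-85)·b = +0.10
Eliminate b (×(-85) and ×(-95), subtract): -4850·a = 94.500 → a = ∂h/∂x = -0.01948
Back-substitute: b = ∂h/∂y = +0.01258.
Head at (95, 70) = 191.12 + (-0.01948)·(30) + (+0.01258)·(-70) = 189.66 ft.
That is lower than the 190.12 ft at BH-02, so the point is downgradient.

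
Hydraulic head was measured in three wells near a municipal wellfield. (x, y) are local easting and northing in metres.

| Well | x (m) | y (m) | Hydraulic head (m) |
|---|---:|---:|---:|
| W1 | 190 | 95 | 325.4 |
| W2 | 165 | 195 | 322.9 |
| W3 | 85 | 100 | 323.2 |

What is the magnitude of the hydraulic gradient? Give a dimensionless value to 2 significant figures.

0.028

Taking W1 as reference: W2−W1 = (-25, 100, -2.5); W3−W1 = (-105, 5, -2.2).
Determinant of the coordinate differences = (-25)·5 − (-105)·100 = 10375.
∂h/∂x = [(-2.5)·5 − (-2.2)·100] / 10375 = +0.02000
∂h/∂y = [(-25)·(-2.2) − (-105)·(-2.5)] / 10375 = -0.02000
|∇h| = √(0.02000² + -0.02000²) = 0.02828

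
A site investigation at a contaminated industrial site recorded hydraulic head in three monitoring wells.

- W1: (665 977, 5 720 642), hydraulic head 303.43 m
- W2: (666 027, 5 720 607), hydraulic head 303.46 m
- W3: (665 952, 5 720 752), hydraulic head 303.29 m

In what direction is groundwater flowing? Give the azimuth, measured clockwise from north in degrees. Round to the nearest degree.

Three-point gradient (reference W1): Δ to W2 = (50, -35, +0.03), Δ to W3 = (-25, 110, -0.14).
∂h/∂x = -0.0003459, ∂h/∂y = -0.001351 (det = 4625).
Flow direction (−∇h) has components (+0.0003459 E, +0.001351 N).
Azimuth = atan2(E, N) = atan2(+0.0003459, +0.001351) = 14.4° ≈ 014°.

014°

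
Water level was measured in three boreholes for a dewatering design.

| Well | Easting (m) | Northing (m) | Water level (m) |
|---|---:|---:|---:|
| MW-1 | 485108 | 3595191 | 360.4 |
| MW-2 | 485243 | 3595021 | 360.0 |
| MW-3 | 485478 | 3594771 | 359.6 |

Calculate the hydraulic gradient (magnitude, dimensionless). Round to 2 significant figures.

0.0083

With h = a·x + b·y + c and MW-1 as origin, the differences give:
  135·a + (-170)·b = -0.4
  370·a + (-420)·b = -0.8
Eliminate b (×(-420) and ×(-170), subtract): 6200·a = 32.00 → a = ∂h/∂x = +0.005161
Back-substitute: b = ∂h/∂y = +0.006452.
|∇h| = √(0.005161² + 0.006452²) = 0.008262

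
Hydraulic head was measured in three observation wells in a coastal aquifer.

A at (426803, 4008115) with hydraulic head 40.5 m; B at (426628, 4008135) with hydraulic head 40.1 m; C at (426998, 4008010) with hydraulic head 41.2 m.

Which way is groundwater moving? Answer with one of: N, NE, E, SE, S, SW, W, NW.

NW

With h = a·x + b·y + c and A as origin, the differences give:
  (-175)·a + 20·b = -0.4
  195·a + (-105)·b = +0.7
Eliminate b (×(-105) and ×20, subtract): 14475·a = 28.00 → a = ∂h/∂x = +0.001934
Back-substitute: b = ∂h/∂y = -0.003074.
Flow = −∇h = (-0.001934 east, +0.003074 north), which points northwest.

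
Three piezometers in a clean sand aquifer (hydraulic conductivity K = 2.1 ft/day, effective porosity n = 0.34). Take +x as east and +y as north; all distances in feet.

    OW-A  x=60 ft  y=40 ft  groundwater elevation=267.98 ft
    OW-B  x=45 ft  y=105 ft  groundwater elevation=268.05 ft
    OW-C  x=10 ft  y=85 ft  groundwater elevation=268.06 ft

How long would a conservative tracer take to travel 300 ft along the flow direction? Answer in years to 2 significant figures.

110 years

Three-point gradient (reference OW-A): Δ to OW-B = (-15, 65, +0.07), Δ to OW-C = (-50, 45, +0.08).
∂h/∂x = -0.0007961, ∂h/∂y = +0.0008932 (det = 2575).
|∇h| = √(-0.0007961² + 0.0008932²) = 0.001196
Seepage velocity v = K·i/n = 2.1 × 0.001196 / 0.34 = 0.007387 ft/day.
t = 300 / 0.007387 = 4.061e+04 days = 111 years.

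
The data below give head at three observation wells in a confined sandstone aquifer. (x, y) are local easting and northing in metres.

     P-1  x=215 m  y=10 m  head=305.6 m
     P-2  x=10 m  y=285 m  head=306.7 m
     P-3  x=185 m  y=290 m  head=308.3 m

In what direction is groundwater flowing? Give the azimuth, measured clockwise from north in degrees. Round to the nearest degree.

With h = a·x + b·y + c and P-1 as origin, the differences give:
  (-205)·a + 275·b = +1.1
  (-30)·a + 280·b = +2.7
Eliminate b (×280 and ×275, subtract): -49150·a = -434.50 → a = ∂h/∂x = +0.008840
Back-substitute: b = ∂h/∂y = +0.01059.
Flow direction (−∇h) has components (-0.008840 E, -0.01059 N).
Azimuth = atan2(E, N) = atan2(-0.008840, -0.01059) = 219.9° ≈ 220°.

220°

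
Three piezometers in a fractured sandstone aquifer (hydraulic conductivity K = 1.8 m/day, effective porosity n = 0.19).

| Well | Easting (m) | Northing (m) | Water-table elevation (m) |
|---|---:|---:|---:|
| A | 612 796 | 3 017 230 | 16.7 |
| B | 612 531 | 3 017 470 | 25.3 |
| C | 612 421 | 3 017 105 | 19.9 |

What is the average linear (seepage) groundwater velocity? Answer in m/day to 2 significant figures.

Taking A as reference: B−A = (-265, 240, +8.6); C−A = (-375, -125, +3.2).
Solve a·Δx + b·Δy = Δh: det = (-265)·(-125) − (-375)·240 = 123125.
∂h/∂x = [(+8.6)·(-125) − (+3.2)·240] / 123125 = -0.01497
∂h/∂y = [(-265)·(+3.2) − (-375)·(+8.6)] / 123125 = +0.01931
|∇h| = √(-0.01497² + 0.01931²) = 0.02443
Seepage velocity v = K·i/n = 1.8 × 0.02443 / 0.19 = 0.2314 m/day.

0.23 m/day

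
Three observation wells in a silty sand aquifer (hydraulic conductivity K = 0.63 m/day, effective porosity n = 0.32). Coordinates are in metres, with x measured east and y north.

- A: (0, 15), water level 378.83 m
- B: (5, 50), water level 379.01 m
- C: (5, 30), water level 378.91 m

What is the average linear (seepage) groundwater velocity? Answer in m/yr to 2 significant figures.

3.7 m/yr

Taking A as reference: B−A = (5, 35, +0.18); C−A = (5, 15, +0.08).
Determinant of the coordinate differences = 5·15 − 5·35 = -100.
∂h/∂x = [(+0.18)·15 − (+0.08)·35] / -100 = +0.001000
∂h/∂y = [5·(+0.08) − 5·(+0.18)] / -100 = +0.005000
|∇h| = √(0.001000² + 0.005000²) = 0.005099
Seepage velocity v = K·i/n = 0.63 × 0.005099 / 0.32 = 0.01004 m/day = 3.667 m/yr.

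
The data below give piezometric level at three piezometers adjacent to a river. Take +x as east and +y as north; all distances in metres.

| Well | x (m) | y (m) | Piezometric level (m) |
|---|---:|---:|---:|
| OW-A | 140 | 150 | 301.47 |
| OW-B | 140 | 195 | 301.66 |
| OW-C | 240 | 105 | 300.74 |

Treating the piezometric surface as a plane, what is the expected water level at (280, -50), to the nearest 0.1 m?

With h = a·x + b·y + c and OW-A as origin, the differences give:
  0·a + 45·b = +0.19
  100·a + (-45)·b = -0.73
Eliminate b (×(-45) and ×45, subtract): -4500·a = 24.300 → a = ∂h/∂x = -0.005400
Back-substitute: b = ∂h/∂y = +0.004222.
h(280, -50) = 301.47 + (-0.005400)·(140) + (+0.004222)·(-200) = 301.47 -0.756 -0.844 = 299.870 m.

299.9 m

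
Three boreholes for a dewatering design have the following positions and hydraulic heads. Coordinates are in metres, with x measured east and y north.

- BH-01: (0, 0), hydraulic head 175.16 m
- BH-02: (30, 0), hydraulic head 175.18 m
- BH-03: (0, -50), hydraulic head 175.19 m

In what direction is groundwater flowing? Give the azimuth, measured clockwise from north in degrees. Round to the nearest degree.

∂h/∂x = (175.18 − 175.16) / (30 − 0) = +0.0006667
∂h/∂y = (175.19 − 175.16) / (-50 − 0) = -0.0006000
Flow direction (−∇h) has components (-0.0006667 E, +0.0006000 N).
Azimuth = atan2(E, N) = atan2(-0.0006667, +0.0006000) = 312.0° ≈ 312°.

312°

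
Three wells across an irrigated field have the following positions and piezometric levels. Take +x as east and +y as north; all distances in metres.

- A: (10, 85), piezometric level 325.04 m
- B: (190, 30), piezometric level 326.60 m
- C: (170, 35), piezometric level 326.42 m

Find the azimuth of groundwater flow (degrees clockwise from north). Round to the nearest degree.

Differences from A: to B (Δx, Δy, Δh) = (180, -55, +1.56); to C = (160, -50, +1.38).
Determinant of the coordinate differences = 180·(-50) − 160·(-55) = -200.
∂h/∂x = [(+1.56)·(-50) − (+1.38)·(-55)] / -200 = +0.01050
∂h/∂y = [180·(+1.38) − 160·(+1.56)] / -200 = +0.006000
Flow direction (−∇h) has components (-0.01050 E, -0.006000 N).
Azimuth = atan2(E, N) = atan2(-0.01050, -0.006000) = 240.3° ≈ 240°.

240°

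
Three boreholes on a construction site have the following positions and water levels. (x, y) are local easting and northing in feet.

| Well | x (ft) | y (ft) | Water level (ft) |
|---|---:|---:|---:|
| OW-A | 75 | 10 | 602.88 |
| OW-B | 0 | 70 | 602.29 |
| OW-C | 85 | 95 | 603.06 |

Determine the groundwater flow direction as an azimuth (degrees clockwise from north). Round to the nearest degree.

Taking OW-A as reference: OW-B−OW-A = (-75, 60, -0.59); OW-C−OW-A = (10, 85, +0.18).
Determinant of the coordinate differences = (-75)·85 − 10·60 = -6975.
∂h/∂x = [(-0.59)·85 − (+0.18)·60] / -6975 = +0.008738
∂h/∂y = [(-75)·(+0.18) − 10·(-0.59)] / -6975 = +0.001090
Flow direction (−∇h) has components (-0.008738 E, -0.001090 N).
Azimuth = atan2(E, N) = atan2(-0.008738, -0.001090) = 262.9° ≈ 263°.

263°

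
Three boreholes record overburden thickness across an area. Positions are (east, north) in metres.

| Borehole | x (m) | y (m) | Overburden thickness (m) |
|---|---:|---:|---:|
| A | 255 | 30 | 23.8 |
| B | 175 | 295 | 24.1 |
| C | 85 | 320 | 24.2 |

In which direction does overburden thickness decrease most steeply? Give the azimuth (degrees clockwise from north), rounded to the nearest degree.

With d = a·x + b·y + c and A as origin, the differences give:
  (-80)·a + 265·b = +0.3
  (-170)·a + 290·b = +0.4
Eliminate b (×290 and ×265, subtract): 21850·a = -19.00 → a = ∂d/∂x = -0.0008696
Back-substitute: b = ∂d/∂y = +0.0008696.
Steepest decrease is along −∇f: components (+0.0008696 E, -0.0008696 N).
Azimuth = atan2(+0.0008696, -0.0008696) = 135.0° ≈ 135°.

135°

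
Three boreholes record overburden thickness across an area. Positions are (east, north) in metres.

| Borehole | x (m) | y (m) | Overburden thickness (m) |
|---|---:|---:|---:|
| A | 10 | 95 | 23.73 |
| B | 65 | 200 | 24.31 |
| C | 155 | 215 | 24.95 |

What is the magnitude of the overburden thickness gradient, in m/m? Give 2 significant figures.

Three-point gradient (reference A): Δ to B = (55, 105, +0.58), Δ to C = (145, 120, +1.22).
∂d/∂x = +0.006783, ∂d/∂y = +0.001971 (det = -8625).
|∇f| = √(0.006783² + 0.001971²) = 0.007064 m/m

0.0071 m/m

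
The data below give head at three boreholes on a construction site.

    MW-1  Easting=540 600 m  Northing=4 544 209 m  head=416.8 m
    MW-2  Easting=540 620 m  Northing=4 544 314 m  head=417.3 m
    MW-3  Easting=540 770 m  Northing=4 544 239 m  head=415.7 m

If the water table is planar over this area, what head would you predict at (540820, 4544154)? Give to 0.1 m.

414.8 m

Differences from MW-1: to MW-2 (Δx, Δy, Δh) = (20, 105, +0.5); to MW-3 = (170, 30, -1.1).
Determinant of the coordinate differences = 20·30 − 170·105 = -17250.
∂h/∂x = [(+0.5)·30 − (-1.1)·105] / -17250 = -0.007565
∂h/∂y = [20·(-1.1) − 170·(+0.5)] / -17250 = +0.006203
h(540820, 4544154) = 416.8 + (-0.007565)·(220) + (+0.006203)·(-55) = 416.8 -1.664 -0.341 = 414.794 m.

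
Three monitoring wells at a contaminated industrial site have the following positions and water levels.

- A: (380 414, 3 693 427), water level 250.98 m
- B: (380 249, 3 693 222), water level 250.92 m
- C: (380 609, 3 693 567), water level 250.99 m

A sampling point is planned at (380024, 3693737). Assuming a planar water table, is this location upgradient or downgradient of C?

Taking A as reference: B−A = (-165, -205, -0.06); C−A = (195, 140, +0.01).
Solve a·Δx + b·Δy = Δh: det = (-165)·140 − 195·(-205) = 16875.
∂h/∂x = [(-0.06)·140 − (+0.01)·(-205)] / 16875 = -0.0003763
∂h/∂y = [(-165)·(+0.01) − 195·(-0.06)] / 16875 = +0.0005956
Head at (380024, 3693737) = 250.98 + (-0.0003763)·(-390) + (+0.0005956)·(310) = 251.31 m.
That is higher than the 250.99 m at C, so the point is upgradient.

upgradient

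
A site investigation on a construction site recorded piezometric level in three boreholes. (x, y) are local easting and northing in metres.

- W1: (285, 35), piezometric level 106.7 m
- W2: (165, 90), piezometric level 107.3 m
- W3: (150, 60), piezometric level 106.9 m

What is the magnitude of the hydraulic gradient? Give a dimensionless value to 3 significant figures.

Three-point gradient (reference W1): Δ to W2 = (-120, 55, +0.6), Δ to W3 = (-135, 25, +0.2).
∂h/∂x = +0.0009040, ∂h/∂y = +0.01288 (det = 4425).
|∇h| = √(0.0009040² + 0.01288²) = 0.01291

0.0129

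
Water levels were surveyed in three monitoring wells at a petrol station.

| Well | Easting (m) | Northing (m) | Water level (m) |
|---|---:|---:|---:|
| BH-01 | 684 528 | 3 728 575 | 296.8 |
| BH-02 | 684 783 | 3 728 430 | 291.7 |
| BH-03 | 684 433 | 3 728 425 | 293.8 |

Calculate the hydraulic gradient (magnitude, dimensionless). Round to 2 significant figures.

0.025

Differences from BH-01: to BH-02 (Δx, Δy, Δh) = (255, -145, -5.1); to BH-03 = (-95, -150, -3.0).
Determinant of the coordinate differences = 255·(-150) − (-95)·(-145) = -52025.
∂h/∂x = [(-5.1)·(-150) − (-3.0)·(-145)] / -52025 = -0.006343
∂h/∂y = [255·(-3.0) − (-95)·(-5.1)] / -52025 = +0.02402
|∇h| = √(-0.006343² + 0.02402²) = 0.02484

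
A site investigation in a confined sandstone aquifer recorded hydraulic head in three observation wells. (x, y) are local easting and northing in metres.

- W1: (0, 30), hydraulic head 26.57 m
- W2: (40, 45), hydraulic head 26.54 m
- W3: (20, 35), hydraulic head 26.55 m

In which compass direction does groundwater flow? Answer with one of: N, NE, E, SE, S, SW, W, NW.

With h = a·x + b·y + c and W1 as origin, the differences give:
  40·a + 15·b = -0.03
  20·a + 5·b = -0.02
Eliminate b (×5 and ×15, subtract): -100·a = 0.150 → a = ∂h/∂x = -0.001500
Back-substitute: b = ∂h/∂y = +0.002000.
Flow = −∇h = (+0.001500 east, -0.002000 north), which points southeast.

SE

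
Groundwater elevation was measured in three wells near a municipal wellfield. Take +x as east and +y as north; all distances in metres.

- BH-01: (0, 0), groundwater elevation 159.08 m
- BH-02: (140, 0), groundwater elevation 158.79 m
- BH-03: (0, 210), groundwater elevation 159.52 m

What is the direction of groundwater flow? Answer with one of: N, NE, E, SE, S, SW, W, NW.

∂h/∂x = (158.79 − 159.08) / (140 − 0) = -0.002071
∂h/∂y = (159.52 − 159.08) / (210 − 0) = +0.002095
Flow = −∇h = (+0.002071 east, -0.002095 north), which points southeast.

SE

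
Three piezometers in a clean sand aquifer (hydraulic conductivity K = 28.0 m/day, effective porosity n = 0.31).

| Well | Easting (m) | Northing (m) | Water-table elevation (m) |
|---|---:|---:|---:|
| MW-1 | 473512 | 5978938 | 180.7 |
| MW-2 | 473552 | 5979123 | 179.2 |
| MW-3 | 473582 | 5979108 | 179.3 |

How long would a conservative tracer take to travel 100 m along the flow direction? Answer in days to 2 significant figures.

Taking MW-1 as reference: MW-2−MW-1 = (40, 185, -1.5); MW-3−MW-1 = (70, 170, -1.4).
Solve a·Δx + b·Δy = Δh: det = 40·170 − 70·185 = -6150.
∂h/∂x = [(-1.5)·170 − (-1.4)·185] / -6150 = -0.0006504
∂h/∂y = [40·(-1.4) − 70·(-1.5)] / -6150 = -0.007967
|∇h| = √(-0.0006504² + -0.007967²) = 0.007994
Seepage velocity v = K·i/n = 28.0 × 0.007994 / 0.31 = 0.722 m/day.
t = 100 / 0.722 = 138.5 days.

140 days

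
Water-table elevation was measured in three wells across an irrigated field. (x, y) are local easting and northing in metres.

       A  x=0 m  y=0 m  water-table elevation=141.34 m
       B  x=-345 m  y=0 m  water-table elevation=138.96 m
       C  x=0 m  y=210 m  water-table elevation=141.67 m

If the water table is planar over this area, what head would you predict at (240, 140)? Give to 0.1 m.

143.2 m

∂h/∂x = (138.96 − 141.34) / (-345 − 0) = +0.006899
∂h/∂y = (141.67 − 141.34) / (210 − 0) = +0.001571
h(240, 140) = 141.34 + (+0.006899)·(240) + (+0.001571)·(140) = 141.34 +1.656 +0.220 = 143.216 m.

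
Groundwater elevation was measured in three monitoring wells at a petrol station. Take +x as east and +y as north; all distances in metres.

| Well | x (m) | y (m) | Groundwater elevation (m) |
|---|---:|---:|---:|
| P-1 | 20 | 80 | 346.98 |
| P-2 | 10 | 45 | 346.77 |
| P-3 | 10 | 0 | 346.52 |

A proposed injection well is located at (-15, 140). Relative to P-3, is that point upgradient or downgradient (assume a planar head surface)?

Differences from P-1: to P-2 (Δx, Δy, Δh) = (-10, -35, -0.21); to P-3 = (-10, -80, -0.46).
Solve a·Δx + b·Δy = Δh: det = (-10)·(-80) − (-10)·(-35) = 450.
∂h/∂x = [(-0.21)·(-80) − (-0.46)·(-35)] / 450 = +0.001556
∂h/∂y = [(-10)·(-0.46) − (-10)·(-0.21)] / 450 = +0.005556
Head at (-15, 140) = 346.98 + (+0.001556)·(-35) + (+0.005556)·(60) = 347.26 m.
That is higher than the 346.52 m at P-3, so the point is upgradient.

upgradient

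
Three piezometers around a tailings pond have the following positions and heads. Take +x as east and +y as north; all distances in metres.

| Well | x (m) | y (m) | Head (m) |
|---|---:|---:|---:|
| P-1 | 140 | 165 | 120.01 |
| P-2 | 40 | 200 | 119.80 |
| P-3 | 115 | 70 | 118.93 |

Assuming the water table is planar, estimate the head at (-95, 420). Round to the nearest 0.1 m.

Differences from P-1: to P-2 (Δx, Δy, Δh) = (-100, 35, -0.21); to P-3 = (-25, -95, -1.08).
Determinant of the coordinate differences = (-100)·(-95) − (-25)·35 = 10375.
∂h/∂x = [(-0.21)·(-95) − (-1.08)·35] / 10375 = +0.005566
∂h/∂y = [(-100)·(-1.08) − (-25)·(-0.21)] / 10375 = +0.009904
h(-95, 420) = 120.01 + (+0.005566)·(-235) + (+0.009904)·(255) = 120.01 -1.308 +2.525 = 121.227 m.

121.2 m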